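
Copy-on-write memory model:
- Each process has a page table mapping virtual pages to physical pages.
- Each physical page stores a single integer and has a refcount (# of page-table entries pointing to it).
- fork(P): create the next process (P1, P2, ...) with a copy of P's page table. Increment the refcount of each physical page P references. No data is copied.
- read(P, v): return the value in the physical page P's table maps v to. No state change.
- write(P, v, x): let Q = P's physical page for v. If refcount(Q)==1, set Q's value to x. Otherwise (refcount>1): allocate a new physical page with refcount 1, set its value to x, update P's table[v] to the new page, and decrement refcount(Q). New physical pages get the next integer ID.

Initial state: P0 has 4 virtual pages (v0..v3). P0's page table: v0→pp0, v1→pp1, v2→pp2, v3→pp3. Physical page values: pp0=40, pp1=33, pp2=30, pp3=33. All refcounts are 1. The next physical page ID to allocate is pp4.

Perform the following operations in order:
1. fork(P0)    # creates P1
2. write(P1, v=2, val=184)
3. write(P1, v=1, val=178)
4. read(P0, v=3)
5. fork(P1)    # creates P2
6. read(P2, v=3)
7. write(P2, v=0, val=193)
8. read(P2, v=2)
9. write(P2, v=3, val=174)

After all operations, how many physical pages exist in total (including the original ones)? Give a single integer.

Op 1: fork(P0) -> P1. 4 ppages; refcounts: pp0:2 pp1:2 pp2:2 pp3:2
Op 2: write(P1, v2, 184). refcount(pp2)=2>1 -> COPY to pp4. 5 ppages; refcounts: pp0:2 pp1:2 pp2:1 pp3:2 pp4:1
Op 3: write(P1, v1, 178). refcount(pp1)=2>1 -> COPY to pp5. 6 ppages; refcounts: pp0:2 pp1:1 pp2:1 pp3:2 pp4:1 pp5:1
Op 4: read(P0, v3) -> 33. No state change.
Op 5: fork(P1) -> P2. 6 ppages; refcounts: pp0:3 pp1:1 pp2:1 pp3:3 pp4:2 pp5:2
Op 6: read(P2, v3) -> 33. No state change.
Op 7: write(P2, v0, 193). refcount(pp0)=3>1 -> COPY to pp6. 7 ppages; refcounts: pp0:2 pp1:1 pp2:1 pp3:3 pp4:2 pp5:2 pp6:1
Op 8: read(P2, v2) -> 184. No state change.
Op 9: write(P2, v3, 174). refcount(pp3)=3>1 -> COPY to pp7. 8 ppages; refcounts: pp0:2 pp1:1 pp2:1 pp3:2 pp4:2 pp5:2 pp6:1 pp7:1

Answer: 8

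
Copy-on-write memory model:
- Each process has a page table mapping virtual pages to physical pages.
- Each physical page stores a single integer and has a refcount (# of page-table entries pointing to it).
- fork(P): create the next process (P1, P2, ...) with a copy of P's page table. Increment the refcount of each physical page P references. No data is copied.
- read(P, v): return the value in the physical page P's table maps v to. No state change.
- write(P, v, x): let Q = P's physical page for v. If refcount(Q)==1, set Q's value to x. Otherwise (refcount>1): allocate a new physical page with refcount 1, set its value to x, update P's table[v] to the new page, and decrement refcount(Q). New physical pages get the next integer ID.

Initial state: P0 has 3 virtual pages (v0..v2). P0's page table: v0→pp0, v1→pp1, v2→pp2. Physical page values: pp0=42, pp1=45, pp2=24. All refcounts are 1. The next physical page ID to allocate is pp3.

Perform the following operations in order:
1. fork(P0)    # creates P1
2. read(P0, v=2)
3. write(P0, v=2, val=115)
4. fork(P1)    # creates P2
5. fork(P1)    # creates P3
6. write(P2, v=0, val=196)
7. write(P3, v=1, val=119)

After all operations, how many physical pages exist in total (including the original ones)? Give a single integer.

Answer: 6

Derivation:
Op 1: fork(P0) -> P1. 3 ppages; refcounts: pp0:2 pp1:2 pp2:2
Op 2: read(P0, v2) -> 24. No state change.
Op 3: write(P0, v2, 115). refcount(pp2)=2>1 -> COPY to pp3. 4 ppages; refcounts: pp0:2 pp1:2 pp2:1 pp3:1
Op 4: fork(P1) -> P2. 4 ppages; refcounts: pp0:3 pp1:3 pp2:2 pp3:1
Op 5: fork(P1) -> P3. 4 ppages; refcounts: pp0:4 pp1:4 pp2:3 pp3:1
Op 6: write(P2, v0, 196). refcount(pp0)=4>1 -> COPY to pp4. 5 ppages; refcounts: pp0:3 pp1:4 pp2:3 pp3:1 pp4:1
Op 7: write(P3, v1, 119). refcount(pp1)=4>1 -> COPY to pp5. 6 ppages; refcounts: pp0:3 pp1:3 pp2:3 pp3:1 pp4:1 pp5:1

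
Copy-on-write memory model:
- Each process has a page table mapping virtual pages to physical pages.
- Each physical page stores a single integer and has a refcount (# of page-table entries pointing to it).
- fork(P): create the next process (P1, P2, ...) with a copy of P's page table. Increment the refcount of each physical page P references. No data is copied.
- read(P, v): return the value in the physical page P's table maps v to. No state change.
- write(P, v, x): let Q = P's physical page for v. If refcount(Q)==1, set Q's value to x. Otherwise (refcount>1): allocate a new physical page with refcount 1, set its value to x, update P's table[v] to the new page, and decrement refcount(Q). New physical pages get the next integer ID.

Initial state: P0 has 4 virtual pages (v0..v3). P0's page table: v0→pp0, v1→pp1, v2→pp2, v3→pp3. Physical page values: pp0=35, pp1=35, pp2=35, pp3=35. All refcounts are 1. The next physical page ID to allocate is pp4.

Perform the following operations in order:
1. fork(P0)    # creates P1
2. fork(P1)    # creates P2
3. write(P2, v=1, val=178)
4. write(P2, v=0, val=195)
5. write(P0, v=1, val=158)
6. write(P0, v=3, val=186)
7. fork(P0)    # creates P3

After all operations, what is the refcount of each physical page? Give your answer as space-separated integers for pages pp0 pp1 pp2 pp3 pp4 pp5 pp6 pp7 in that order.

Answer: 3 1 4 2 1 1 2 2

Derivation:
Op 1: fork(P0) -> P1. 4 ppages; refcounts: pp0:2 pp1:2 pp2:2 pp3:2
Op 2: fork(P1) -> P2. 4 ppages; refcounts: pp0:3 pp1:3 pp2:3 pp3:3
Op 3: write(P2, v1, 178). refcount(pp1)=3>1 -> COPY to pp4. 5 ppages; refcounts: pp0:3 pp1:2 pp2:3 pp3:3 pp4:1
Op 4: write(P2, v0, 195). refcount(pp0)=3>1 -> COPY to pp5. 6 ppages; refcounts: pp0:2 pp1:2 pp2:3 pp3:3 pp4:1 pp5:1
Op 5: write(P0, v1, 158). refcount(pp1)=2>1 -> COPY to pp6. 7 ppages; refcounts: pp0:2 pp1:1 pp2:3 pp3:3 pp4:1 pp5:1 pp6:1
Op 6: write(P0, v3, 186). refcount(pp3)=3>1 -> COPY to pp7. 8 ppages; refcounts: pp0:2 pp1:1 pp2:3 pp3:2 pp4:1 pp5:1 pp6:1 pp7:1
Op 7: fork(P0) -> P3. 8 ppages; refcounts: pp0:3 pp1:1 pp2:4 pp3:2 pp4:1 pp5:1 pp6:2 pp7:2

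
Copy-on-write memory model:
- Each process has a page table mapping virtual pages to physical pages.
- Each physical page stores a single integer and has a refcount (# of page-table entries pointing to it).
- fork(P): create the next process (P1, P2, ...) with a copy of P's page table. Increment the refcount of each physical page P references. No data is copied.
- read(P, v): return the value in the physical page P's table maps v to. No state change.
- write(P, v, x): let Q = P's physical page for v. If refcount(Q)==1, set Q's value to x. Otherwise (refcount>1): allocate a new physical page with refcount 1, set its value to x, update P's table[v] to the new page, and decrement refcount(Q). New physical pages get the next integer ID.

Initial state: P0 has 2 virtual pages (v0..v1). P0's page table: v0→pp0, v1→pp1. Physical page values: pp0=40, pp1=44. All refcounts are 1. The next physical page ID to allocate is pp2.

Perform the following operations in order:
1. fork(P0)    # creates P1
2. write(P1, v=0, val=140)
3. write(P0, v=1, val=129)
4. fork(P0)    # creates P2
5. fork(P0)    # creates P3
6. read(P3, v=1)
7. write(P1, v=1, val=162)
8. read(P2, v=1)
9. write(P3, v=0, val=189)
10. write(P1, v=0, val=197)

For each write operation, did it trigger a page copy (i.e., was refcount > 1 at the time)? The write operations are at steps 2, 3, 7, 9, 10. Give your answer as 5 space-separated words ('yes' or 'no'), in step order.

Op 1: fork(P0) -> P1. 2 ppages; refcounts: pp0:2 pp1:2
Op 2: write(P1, v0, 140). refcount(pp0)=2>1 -> COPY to pp2. 3 ppages; refcounts: pp0:1 pp1:2 pp2:1
Op 3: write(P0, v1, 129). refcount(pp1)=2>1 -> COPY to pp3. 4 ppages; refcounts: pp0:1 pp1:1 pp2:1 pp3:1
Op 4: fork(P0) -> P2. 4 ppages; refcounts: pp0:2 pp1:1 pp2:1 pp3:2
Op 5: fork(P0) -> P3. 4 ppages; refcounts: pp0:3 pp1:1 pp2:1 pp3:3
Op 6: read(P3, v1) -> 129. No state change.
Op 7: write(P1, v1, 162). refcount(pp1)=1 -> write in place. 4 ppages; refcounts: pp0:3 pp1:1 pp2:1 pp3:3
Op 8: read(P2, v1) -> 129. No state change.
Op 9: write(P3, v0, 189). refcount(pp0)=3>1 -> COPY to pp4. 5 ppages; refcounts: pp0:2 pp1:1 pp2:1 pp3:3 pp4:1
Op 10: write(P1, v0, 197). refcount(pp2)=1 -> write in place. 5 ppages; refcounts: pp0:2 pp1:1 pp2:1 pp3:3 pp4:1

yes yes no yes no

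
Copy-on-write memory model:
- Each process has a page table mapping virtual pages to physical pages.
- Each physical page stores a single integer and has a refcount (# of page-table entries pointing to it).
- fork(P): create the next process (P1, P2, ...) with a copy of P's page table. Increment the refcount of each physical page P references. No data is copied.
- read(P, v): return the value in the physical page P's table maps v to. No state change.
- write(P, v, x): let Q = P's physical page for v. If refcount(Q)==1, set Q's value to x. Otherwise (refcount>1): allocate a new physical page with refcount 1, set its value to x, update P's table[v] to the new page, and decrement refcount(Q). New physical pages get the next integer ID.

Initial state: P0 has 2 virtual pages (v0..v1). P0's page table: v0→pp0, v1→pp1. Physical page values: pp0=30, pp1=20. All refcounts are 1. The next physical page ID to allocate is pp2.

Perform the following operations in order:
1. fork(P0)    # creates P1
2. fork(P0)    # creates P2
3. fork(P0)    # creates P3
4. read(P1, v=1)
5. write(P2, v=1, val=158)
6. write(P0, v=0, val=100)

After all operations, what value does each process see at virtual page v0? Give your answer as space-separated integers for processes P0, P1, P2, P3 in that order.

Op 1: fork(P0) -> P1. 2 ppages; refcounts: pp0:2 pp1:2
Op 2: fork(P0) -> P2. 2 ppages; refcounts: pp0:3 pp1:3
Op 3: fork(P0) -> P3. 2 ppages; refcounts: pp0:4 pp1:4
Op 4: read(P1, v1) -> 20. No state change.
Op 5: write(P2, v1, 158). refcount(pp1)=4>1 -> COPY to pp2. 3 ppages; refcounts: pp0:4 pp1:3 pp2:1
Op 6: write(P0, v0, 100). refcount(pp0)=4>1 -> COPY to pp3. 4 ppages; refcounts: pp0:3 pp1:3 pp2:1 pp3:1
P0: v0 -> pp3 = 100
P1: v0 -> pp0 = 30
P2: v0 -> pp0 = 30
P3: v0 -> pp0 = 30

Answer: 100 30 30 30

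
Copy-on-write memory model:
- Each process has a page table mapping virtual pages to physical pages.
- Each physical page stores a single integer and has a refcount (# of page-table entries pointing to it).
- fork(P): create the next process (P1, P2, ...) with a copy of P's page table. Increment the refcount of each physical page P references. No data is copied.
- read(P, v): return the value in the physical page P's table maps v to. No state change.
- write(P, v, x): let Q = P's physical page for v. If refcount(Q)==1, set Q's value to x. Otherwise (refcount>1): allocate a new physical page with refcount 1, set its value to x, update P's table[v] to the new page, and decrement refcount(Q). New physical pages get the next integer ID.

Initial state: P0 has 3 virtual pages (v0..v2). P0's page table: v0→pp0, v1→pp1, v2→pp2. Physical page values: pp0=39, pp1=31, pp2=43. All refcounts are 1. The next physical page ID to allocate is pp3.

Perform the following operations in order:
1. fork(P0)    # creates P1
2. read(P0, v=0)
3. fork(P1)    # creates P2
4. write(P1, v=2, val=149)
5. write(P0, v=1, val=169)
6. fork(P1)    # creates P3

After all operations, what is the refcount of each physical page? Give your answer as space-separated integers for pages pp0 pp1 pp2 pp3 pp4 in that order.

Answer: 4 3 2 2 1

Derivation:
Op 1: fork(P0) -> P1. 3 ppages; refcounts: pp0:2 pp1:2 pp2:2
Op 2: read(P0, v0) -> 39. No state change.
Op 3: fork(P1) -> P2. 3 ppages; refcounts: pp0:3 pp1:3 pp2:3
Op 4: write(P1, v2, 149). refcount(pp2)=3>1 -> COPY to pp3. 4 ppages; refcounts: pp0:3 pp1:3 pp2:2 pp3:1
Op 5: write(P0, v1, 169). refcount(pp1)=3>1 -> COPY to pp4. 5 ppages; refcounts: pp0:3 pp1:2 pp2:2 pp3:1 pp4:1
Op 6: fork(P1) -> P3. 5 ppages; refcounts: pp0:4 pp1:3 pp2:2 pp3:2 pp4:1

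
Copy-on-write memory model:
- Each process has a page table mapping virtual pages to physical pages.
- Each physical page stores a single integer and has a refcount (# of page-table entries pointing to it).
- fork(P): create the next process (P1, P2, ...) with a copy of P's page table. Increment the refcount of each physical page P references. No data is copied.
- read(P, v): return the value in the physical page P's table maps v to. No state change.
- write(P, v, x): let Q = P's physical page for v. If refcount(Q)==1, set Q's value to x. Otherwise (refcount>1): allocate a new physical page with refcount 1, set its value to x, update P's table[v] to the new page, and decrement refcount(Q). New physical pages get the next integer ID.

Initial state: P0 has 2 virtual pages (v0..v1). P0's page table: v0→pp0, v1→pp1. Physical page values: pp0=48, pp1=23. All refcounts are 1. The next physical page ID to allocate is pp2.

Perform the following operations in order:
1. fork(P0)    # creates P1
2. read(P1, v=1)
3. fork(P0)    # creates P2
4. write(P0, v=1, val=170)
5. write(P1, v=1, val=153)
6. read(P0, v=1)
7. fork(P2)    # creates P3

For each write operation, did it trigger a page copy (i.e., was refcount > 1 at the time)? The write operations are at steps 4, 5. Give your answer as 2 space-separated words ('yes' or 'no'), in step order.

Op 1: fork(P0) -> P1. 2 ppages; refcounts: pp0:2 pp1:2
Op 2: read(P1, v1) -> 23. No state change.
Op 3: fork(P0) -> P2. 2 ppages; refcounts: pp0:3 pp1:3
Op 4: write(P0, v1, 170). refcount(pp1)=3>1 -> COPY to pp2. 3 ppages; refcounts: pp0:3 pp1:2 pp2:1
Op 5: write(P1, v1, 153). refcount(pp1)=2>1 -> COPY to pp3. 4 ppages; refcounts: pp0:3 pp1:1 pp2:1 pp3:1
Op 6: read(P0, v1) -> 170. No state change.
Op 7: fork(P2) -> P3. 4 ppages; refcounts: pp0:4 pp1:2 pp2:1 pp3:1

yes yes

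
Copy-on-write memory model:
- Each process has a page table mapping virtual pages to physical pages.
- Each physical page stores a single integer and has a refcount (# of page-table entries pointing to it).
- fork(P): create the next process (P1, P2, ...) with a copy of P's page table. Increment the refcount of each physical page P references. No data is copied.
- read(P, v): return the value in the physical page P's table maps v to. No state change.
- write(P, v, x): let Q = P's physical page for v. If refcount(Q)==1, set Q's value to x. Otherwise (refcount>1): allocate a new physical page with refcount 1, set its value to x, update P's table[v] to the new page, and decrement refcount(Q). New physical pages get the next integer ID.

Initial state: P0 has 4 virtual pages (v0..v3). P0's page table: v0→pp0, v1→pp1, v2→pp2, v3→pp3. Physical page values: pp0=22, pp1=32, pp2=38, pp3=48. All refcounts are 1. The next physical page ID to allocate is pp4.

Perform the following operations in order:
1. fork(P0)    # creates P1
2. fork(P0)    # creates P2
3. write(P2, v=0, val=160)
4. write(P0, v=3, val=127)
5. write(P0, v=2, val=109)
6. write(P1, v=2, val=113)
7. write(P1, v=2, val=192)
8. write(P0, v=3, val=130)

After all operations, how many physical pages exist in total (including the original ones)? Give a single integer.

Op 1: fork(P0) -> P1. 4 ppages; refcounts: pp0:2 pp1:2 pp2:2 pp3:2
Op 2: fork(P0) -> P2. 4 ppages; refcounts: pp0:3 pp1:3 pp2:3 pp3:3
Op 3: write(P2, v0, 160). refcount(pp0)=3>1 -> COPY to pp4. 5 ppages; refcounts: pp0:2 pp1:3 pp2:3 pp3:3 pp4:1
Op 4: write(P0, v3, 127). refcount(pp3)=3>1 -> COPY to pp5. 6 ppages; refcounts: pp0:2 pp1:3 pp2:3 pp3:2 pp4:1 pp5:1
Op 5: write(P0, v2, 109). refcount(pp2)=3>1 -> COPY to pp6. 7 ppages; refcounts: pp0:2 pp1:3 pp2:2 pp3:2 pp4:1 pp5:1 pp6:1
Op 6: write(P1, v2, 113). refcount(pp2)=2>1 -> COPY to pp7. 8 ppages; refcounts: pp0:2 pp1:3 pp2:1 pp3:2 pp4:1 pp5:1 pp6:1 pp7:1
Op 7: write(P1, v2, 192). refcount(pp7)=1 -> write in place. 8 ppages; refcounts: pp0:2 pp1:3 pp2:1 pp3:2 pp4:1 pp5:1 pp6:1 pp7:1
Op 8: write(P0, v3, 130). refcount(pp5)=1 -> write in place. 8 ppages; refcounts: pp0:2 pp1:3 pp2:1 pp3:2 pp4:1 pp5:1 pp6:1 pp7:1

Answer: 8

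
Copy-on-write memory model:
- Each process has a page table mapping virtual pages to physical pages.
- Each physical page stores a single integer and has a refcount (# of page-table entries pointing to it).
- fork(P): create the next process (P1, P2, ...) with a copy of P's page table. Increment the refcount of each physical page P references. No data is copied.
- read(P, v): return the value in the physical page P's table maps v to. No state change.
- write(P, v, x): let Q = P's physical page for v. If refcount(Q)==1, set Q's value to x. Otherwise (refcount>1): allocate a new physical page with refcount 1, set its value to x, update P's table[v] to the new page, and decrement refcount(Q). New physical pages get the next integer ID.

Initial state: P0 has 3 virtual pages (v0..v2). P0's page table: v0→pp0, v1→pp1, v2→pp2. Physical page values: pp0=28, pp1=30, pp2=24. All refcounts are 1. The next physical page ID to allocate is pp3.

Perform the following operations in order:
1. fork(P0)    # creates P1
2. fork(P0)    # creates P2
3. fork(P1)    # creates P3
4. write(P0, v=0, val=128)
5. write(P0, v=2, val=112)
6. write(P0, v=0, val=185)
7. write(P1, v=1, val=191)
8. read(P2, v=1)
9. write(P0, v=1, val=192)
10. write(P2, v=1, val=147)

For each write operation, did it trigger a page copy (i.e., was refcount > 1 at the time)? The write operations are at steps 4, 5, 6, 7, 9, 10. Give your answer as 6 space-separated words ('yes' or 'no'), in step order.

Op 1: fork(P0) -> P1. 3 ppages; refcounts: pp0:2 pp1:2 pp2:2
Op 2: fork(P0) -> P2. 3 ppages; refcounts: pp0:3 pp1:3 pp2:3
Op 3: fork(P1) -> P3. 3 ppages; refcounts: pp0:4 pp1:4 pp2:4
Op 4: write(P0, v0, 128). refcount(pp0)=4>1 -> COPY to pp3. 4 ppages; refcounts: pp0:3 pp1:4 pp2:4 pp3:1
Op 5: write(P0, v2, 112). refcount(pp2)=4>1 -> COPY to pp4. 5 ppages; refcounts: pp0:3 pp1:4 pp2:3 pp3:1 pp4:1
Op 6: write(P0, v0, 185). refcount(pp3)=1 -> write in place. 5 ppages; refcounts: pp0:3 pp1:4 pp2:3 pp3:1 pp4:1
Op 7: write(P1, v1, 191). refcount(pp1)=4>1 -> COPY to pp5. 6 ppages; refcounts: pp0:3 pp1:3 pp2:3 pp3:1 pp4:1 pp5:1
Op 8: read(P2, v1) -> 30. No state change.
Op 9: write(P0, v1, 192). refcount(pp1)=3>1 -> COPY to pp6. 7 ppages; refcounts: pp0:3 pp1:2 pp2:3 pp3:1 pp4:1 pp5:1 pp6:1
Op 10: write(P2, v1, 147). refcount(pp1)=2>1 -> COPY to pp7. 8 ppages; refcounts: pp0:3 pp1:1 pp2:3 pp3:1 pp4:1 pp5:1 pp6:1 pp7:1

yes yes no yes yes yes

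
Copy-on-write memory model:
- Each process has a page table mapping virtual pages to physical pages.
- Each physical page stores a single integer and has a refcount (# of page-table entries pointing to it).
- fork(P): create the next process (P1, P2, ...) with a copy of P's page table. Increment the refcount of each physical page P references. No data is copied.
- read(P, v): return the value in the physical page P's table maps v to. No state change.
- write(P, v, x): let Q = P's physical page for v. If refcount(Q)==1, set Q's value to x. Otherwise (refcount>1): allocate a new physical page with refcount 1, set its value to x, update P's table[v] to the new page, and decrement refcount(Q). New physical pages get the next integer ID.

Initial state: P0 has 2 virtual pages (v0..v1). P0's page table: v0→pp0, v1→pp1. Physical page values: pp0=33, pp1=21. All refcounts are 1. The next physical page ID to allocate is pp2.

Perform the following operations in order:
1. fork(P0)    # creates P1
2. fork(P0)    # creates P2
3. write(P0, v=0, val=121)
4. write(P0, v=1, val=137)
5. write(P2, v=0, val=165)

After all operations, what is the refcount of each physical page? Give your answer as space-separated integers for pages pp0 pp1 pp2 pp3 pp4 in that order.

Answer: 1 2 1 1 1

Derivation:
Op 1: fork(P0) -> P1. 2 ppages; refcounts: pp0:2 pp1:2
Op 2: fork(P0) -> P2. 2 ppages; refcounts: pp0:3 pp1:3
Op 3: write(P0, v0, 121). refcount(pp0)=3>1 -> COPY to pp2. 3 ppages; refcounts: pp0:2 pp1:3 pp2:1
Op 4: write(P0, v1, 137). refcount(pp1)=3>1 -> COPY to pp3. 4 ppages; refcounts: pp0:2 pp1:2 pp2:1 pp3:1
Op 5: write(P2, v0, 165). refcount(pp0)=2>1 -> COPY to pp4. 5 ppages; refcounts: pp0:1 pp1:2 pp2:1 pp3:1 pp4:1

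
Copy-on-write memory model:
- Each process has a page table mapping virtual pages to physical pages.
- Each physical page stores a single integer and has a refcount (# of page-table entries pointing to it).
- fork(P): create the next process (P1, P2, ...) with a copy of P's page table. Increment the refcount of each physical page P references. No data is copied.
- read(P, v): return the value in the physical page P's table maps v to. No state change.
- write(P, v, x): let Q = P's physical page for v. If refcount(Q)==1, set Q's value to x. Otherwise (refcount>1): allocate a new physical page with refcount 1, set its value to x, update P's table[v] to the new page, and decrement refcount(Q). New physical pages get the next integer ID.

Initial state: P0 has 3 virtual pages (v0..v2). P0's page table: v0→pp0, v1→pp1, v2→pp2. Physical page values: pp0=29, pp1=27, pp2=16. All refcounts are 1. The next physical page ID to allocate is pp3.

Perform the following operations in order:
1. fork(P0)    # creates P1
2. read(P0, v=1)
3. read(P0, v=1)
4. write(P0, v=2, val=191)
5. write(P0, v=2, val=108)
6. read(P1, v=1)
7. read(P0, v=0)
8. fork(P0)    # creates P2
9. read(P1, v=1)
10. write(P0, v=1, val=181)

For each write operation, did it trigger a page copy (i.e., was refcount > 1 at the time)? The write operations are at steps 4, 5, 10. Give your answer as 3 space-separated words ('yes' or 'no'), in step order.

Op 1: fork(P0) -> P1. 3 ppages; refcounts: pp0:2 pp1:2 pp2:2
Op 2: read(P0, v1) -> 27. No state change.
Op 3: read(P0, v1) -> 27. No state change.
Op 4: write(P0, v2, 191). refcount(pp2)=2>1 -> COPY to pp3. 4 ppages; refcounts: pp0:2 pp1:2 pp2:1 pp3:1
Op 5: write(P0, v2, 108). refcount(pp3)=1 -> write in place. 4 ppages; refcounts: pp0:2 pp1:2 pp2:1 pp3:1
Op 6: read(P1, v1) -> 27. No state change.
Op 7: read(P0, v0) -> 29. No state change.
Op 8: fork(P0) -> P2. 4 ppages; refcounts: pp0:3 pp1:3 pp2:1 pp3:2
Op 9: read(P1, v1) -> 27. No state change.
Op 10: write(P0, v1, 181). refcount(pp1)=3>1 -> COPY to pp4. 5 ppages; refcounts: pp0:3 pp1:2 pp2:1 pp3:2 pp4:1

yes no yes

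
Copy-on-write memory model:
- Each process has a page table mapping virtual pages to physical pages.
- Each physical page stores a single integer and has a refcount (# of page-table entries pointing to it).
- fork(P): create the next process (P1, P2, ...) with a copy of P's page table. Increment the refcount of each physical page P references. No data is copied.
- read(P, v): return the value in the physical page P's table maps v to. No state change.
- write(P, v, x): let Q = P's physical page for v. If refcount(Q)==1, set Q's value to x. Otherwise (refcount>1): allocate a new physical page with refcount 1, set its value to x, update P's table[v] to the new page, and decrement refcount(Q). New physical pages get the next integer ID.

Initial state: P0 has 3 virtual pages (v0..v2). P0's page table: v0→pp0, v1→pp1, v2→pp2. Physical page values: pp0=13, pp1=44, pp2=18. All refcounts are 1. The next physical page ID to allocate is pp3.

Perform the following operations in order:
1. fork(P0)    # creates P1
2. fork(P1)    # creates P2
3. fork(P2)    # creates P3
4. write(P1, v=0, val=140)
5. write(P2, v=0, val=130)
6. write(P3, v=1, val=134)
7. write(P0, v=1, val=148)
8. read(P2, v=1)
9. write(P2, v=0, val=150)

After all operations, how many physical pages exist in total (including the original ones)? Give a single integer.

Op 1: fork(P0) -> P1. 3 ppages; refcounts: pp0:2 pp1:2 pp2:2
Op 2: fork(P1) -> P2. 3 ppages; refcounts: pp0:3 pp1:3 pp2:3
Op 3: fork(P2) -> P3. 3 ppages; refcounts: pp0:4 pp1:4 pp2:4
Op 4: write(P1, v0, 140). refcount(pp0)=4>1 -> COPY to pp3. 4 ppages; refcounts: pp0:3 pp1:4 pp2:4 pp3:1
Op 5: write(P2, v0, 130). refcount(pp0)=3>1 -> COPY to pp4. 5 ppages; refcounts: pp0:2 pp1:4 pp2:4 pp3:1 pp4:1
Op 6: write(P3, v1, 134). refcount(pp1)=4>1 -> COPY to pp5. 6 ppages; refcounts: pp0:2 pp1:3 pp2:4 pp3:1 pp4:1 pp5:1
Op 7: write(P0, v1, 148). refcount(pp1)=3>1 -> COPY to pp6. 7 ppages; refcounts: pp0:2 pp1:2 pp2:4 pp3:1 pp4:1 pp5:1 pp6:1
Op 8: read(P2, v1) -> 44. No state change.
Op 9: write(P2, v0, 150). refcount(pp4)=1 -> write in place. 7 ppages; refcounts: pp0:2 pp1:2 pp2:4 pp3:1 pp4:1 pp5:1 pp6:1

Answer: 7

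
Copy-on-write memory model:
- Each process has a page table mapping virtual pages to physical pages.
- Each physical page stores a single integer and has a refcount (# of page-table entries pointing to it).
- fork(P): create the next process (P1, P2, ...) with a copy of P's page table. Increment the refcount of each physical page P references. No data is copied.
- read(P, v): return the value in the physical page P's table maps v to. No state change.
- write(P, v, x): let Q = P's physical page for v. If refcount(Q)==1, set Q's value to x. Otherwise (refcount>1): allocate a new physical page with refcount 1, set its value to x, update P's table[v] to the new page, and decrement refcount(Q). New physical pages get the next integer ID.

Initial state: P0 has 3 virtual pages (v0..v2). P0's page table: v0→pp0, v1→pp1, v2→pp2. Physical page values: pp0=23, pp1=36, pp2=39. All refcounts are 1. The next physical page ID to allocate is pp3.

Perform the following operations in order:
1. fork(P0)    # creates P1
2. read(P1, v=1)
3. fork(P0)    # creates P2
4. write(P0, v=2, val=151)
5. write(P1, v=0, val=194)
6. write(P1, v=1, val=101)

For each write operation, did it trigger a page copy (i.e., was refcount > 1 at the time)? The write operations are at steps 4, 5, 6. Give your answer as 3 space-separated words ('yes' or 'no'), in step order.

Op 1: fork(P0) -> P1. 3 ppages; refcounts: pp0:2 pp1:2 pp2:2
Op 2: read(P1, v1) -> 36. No state change.
Op 3: fork(P0) -> P2. 3 ppages; refcounts: pp0:3 pp1:3 pp2:3
Op 4: write(P0, v2, 151). refcount(pp2)=3>1 -> COPY to pp3. 4 ppages; refcounts: pp0:3 pp1:3 pp2:2 pp3:1
Op 5: write(P1, v0, 194). refcount(pp0)=3>1 -> COPY to pp4. 5 ppages; refcounts: pp0:2 pp1:3 pp2:2 pp3:1 pp4:1
Op 6: write(P1, v1, 101). refcount(pp1)=3>1 -> COPY to pp5. 6 ppages; refcounts: pp0:2 pp1:2 pp2:2 pp3:1 pp4:1 pp5:1

yes yes yes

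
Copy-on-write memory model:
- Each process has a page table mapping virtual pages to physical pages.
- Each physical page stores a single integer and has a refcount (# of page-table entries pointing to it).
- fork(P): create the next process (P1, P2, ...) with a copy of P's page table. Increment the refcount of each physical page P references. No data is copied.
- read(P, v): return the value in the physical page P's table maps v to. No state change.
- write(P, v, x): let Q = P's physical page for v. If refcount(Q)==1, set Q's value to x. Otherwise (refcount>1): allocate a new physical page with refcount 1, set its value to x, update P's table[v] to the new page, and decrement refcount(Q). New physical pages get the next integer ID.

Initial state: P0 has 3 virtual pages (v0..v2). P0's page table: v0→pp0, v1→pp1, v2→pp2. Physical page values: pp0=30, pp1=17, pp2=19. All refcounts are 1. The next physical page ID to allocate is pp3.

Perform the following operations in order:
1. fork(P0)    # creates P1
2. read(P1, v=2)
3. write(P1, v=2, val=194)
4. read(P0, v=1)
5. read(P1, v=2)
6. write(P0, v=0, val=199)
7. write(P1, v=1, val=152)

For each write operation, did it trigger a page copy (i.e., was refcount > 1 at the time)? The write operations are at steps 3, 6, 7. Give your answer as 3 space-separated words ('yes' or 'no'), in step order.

Op 1: fork(P0) -> P1. 3 ppages; refcounts: pp0:2 pp1:2 pp2:2
Op 2: read(P1, v2) -> 19. No state change.
Op 3: write(P1, v2, 194). refcount(pp2)=2>1 -> COPY to pp3. 4 ppages; refcounts: pp0:2 pp1:2 pp2:1 pp3:1
Op 4: read(P0, v1) -> 17. No state change.
Op 5: read(P1, v2) -> 194. No state change.
Op 6: write(P0, v0, 199). refcount(pp0)=2>1 -> COPY to pp4. 5 ppages; refcounts: pp0:1 pp1:2 pp2:1 pp3:1 pp4:1
Op 7: write(P1, v1, 152). refcount(pp1)=2>1 -> COPY to pp5. 6 ppages; refcounts: pp0:1 pp1:1 pp2:1 pp3:1 pp4:1 pp5:1

yes yes yes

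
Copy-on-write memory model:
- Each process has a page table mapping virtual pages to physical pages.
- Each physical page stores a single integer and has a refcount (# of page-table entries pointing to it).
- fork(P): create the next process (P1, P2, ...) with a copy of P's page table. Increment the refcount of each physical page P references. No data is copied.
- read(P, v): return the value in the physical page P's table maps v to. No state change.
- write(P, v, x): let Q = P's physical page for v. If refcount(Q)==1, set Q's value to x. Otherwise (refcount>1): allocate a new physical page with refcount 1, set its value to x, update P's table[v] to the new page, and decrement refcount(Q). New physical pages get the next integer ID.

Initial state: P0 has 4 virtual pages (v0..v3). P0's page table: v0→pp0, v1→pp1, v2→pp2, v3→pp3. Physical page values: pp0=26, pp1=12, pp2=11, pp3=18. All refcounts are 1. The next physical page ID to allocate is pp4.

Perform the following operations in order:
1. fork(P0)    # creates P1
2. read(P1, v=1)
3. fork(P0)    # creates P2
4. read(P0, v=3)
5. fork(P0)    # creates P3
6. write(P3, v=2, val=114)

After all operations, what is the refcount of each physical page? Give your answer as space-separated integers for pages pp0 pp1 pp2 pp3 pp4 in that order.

Op 1: fork(P0) -> P1. 4 ppages; refcounts: pp0:2 pp1:2 pp2:2 pp3:2
Op 2: read(P1, v1) -> 12. No state change.
Op 3: fork(P0) -> P2. 4 ppages; refcounts: pp0:3 pp1:3 pp2:3 pp3:3
Op 4: read(P0, v3) -> 18. No state change.
Op 5: fork(P0) -> P3. 4 ppages; refcounts: pp0:4 pp1:4 pp2:4 pp3:4
Op 6: write(P3, v2, 114). refcount(pp2)=4>1 -> COPY to pp4. 5 ppages; refcounts: pp0:4 pp1:4 pp2:3 pp3:4 pp4:1

Answer: 4 4 3 4 1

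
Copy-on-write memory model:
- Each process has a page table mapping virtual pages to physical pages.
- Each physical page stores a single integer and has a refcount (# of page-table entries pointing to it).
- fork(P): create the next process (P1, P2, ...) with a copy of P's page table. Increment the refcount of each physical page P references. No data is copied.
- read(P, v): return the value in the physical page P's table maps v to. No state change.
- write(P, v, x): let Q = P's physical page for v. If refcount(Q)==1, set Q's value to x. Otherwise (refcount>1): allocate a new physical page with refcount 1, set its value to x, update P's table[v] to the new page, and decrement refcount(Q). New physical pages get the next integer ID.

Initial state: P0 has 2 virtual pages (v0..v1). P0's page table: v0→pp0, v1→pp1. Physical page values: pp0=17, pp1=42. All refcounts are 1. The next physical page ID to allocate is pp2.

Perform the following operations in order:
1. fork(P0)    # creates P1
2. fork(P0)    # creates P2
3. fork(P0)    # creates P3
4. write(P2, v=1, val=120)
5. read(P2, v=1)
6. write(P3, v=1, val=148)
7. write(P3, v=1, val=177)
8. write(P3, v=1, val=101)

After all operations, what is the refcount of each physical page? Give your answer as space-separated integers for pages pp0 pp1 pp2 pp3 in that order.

Answer: 4 2 1 1

Derivation:
Op 1: fork(P0) -> P1. 2 ppages; refcounts: pp0:2 pp1:2
Op 2: fork(P0) -> P2. 2 ppages; refcounts: pp0:3 pp1:3
Op 3: fork(P0) -> P3. 2 ppages; refcounts: pp0:4 pp1:4
Op 4: write(P2, v1, 120). refcount(pp1)=4>1 -> COPY to pp2. 3 ppages; refcounts: pp0:4 pp1:3 pp2:1
Op 5: read(P2, v1) -> 120. No state change.
Op 6: write(P3, v1, 148). refcount(pp1)=3>1 -> COPY to pp3. 4 ppages; refcounts: pp0:4 pp1:2 pp2:1 pp3:1
Op 7: write(P3, v1, 177). refcount(pp3)=1 -> write in place. 4 ppages; refcounts: pp0:4 pp1:2 pp2:1 pp3:1
Op 8: write(P3, v1, 101). refcount(pp3)=1 -> write in place. 4 ppages; refcounts: pp0:4 pp1:2 pp2:1 pp3:1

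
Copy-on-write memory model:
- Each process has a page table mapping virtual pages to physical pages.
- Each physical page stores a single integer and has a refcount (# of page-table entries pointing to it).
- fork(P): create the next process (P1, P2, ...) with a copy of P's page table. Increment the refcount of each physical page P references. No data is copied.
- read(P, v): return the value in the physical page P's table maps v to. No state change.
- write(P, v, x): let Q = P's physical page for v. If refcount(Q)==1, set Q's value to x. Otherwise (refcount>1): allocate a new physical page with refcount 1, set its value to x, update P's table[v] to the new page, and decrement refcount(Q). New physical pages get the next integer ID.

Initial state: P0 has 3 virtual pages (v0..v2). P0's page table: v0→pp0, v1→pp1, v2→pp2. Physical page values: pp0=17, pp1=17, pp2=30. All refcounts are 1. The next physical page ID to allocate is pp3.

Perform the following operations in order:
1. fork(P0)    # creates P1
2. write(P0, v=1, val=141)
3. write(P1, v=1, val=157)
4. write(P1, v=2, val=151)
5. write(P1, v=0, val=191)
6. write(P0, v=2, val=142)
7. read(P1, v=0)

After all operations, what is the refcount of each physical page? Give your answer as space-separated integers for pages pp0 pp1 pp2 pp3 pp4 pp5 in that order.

Answer: 1 1 1 1 1 1

Derivation:
Op 1: fork(P0) -> P1. 3 ppages; refcounts: pp0:2 pp1:2 pp2:2
Op 2: write(P0, v1, 141). refcount(pp1)=2>1 -> COPY to pp3. 4 ppages; refcounts: pp0:2 pp1:1 pp2:2 pp3:1
Op 3: write(P1, v1, 157). refcount(pp1)=1 -> write in place. 4 ppages; refcounts: pp0:2 pp1:1 pp2:2 pp3:1
Op 4: write(P1, v2, 151). refcount(pp2)=2>1 -> COPY to pp4. 5 ppages; refcounts: pp0:2 pp1:1 pp2:1 pp3:1 pp4:1
Op 5: write(P1, v0, 191). refcount(pp0)=2>1 -> COPY to pp5. 6 ppages; refcounts: pp0:1 pp1:1 pp2:1 pp3:1 pp4:1 pp5:1
Op 6: write(P0, v2, 142). refcount(pp2)=1 -> write in place. 6 ppages; refcounts: pp0:1 pp1:1 pp2:1 pp3:1 pp4:1 pp5:1
Op 7: read(P1, v0) -> 191. No state change.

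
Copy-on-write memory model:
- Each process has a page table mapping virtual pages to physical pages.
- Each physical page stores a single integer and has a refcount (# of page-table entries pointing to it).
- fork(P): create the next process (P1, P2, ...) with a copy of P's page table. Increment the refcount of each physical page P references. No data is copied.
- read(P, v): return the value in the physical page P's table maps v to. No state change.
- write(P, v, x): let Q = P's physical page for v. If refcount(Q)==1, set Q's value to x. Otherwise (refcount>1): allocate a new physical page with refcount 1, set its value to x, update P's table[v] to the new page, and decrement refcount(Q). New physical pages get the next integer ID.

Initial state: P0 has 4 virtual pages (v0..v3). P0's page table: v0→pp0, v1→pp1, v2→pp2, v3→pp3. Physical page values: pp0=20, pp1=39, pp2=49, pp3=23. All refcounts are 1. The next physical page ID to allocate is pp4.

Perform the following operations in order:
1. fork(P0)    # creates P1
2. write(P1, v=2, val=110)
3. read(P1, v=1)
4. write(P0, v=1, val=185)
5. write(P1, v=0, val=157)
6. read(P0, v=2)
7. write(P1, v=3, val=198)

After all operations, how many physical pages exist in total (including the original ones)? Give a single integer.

Op 1: fork(P0) -> P1. 4 ppages; refcounts: pp0:2 pp1:2 pp2:2 pp3:2
Op 2: write(P1, v2, 110). refcount(pp2)=2>1 -> COPY to pp4. 5 ppages; refcounts: pp0:2 pp1:2 pp2:1 pp3:2 pp4:1
Op 3: read(P1, v1) -> 39. No state change.
Op 4: write(P0, v1, 185). refcount(pp1)=2>1 -> COPY to pp5. 6 ppages; refcounts: pp0:2 pp1:1 pp2:1 pp3:2 pp4:1 pp5:1
Op 5: write(P1, v0, 157). refcount(pp0)=2>1 -> COPY to pp6. 7 ppages; refcounts: pp0:1 pp1:1 pp2:1 pp3:2 pp4:1 pp5:1 pp6:1
Op 6: read(P0, v2) -> 49. No state change.
Op 7: write(P1, v3, 198). refcount(pp3)=2>1 -> COPY to pp7. 8 ppages; refcounts: pp0:1 pp1:1 pp2:1 pp3:1 pp4:1 pp5:1 pp6:1 pp7:1

Answer: 8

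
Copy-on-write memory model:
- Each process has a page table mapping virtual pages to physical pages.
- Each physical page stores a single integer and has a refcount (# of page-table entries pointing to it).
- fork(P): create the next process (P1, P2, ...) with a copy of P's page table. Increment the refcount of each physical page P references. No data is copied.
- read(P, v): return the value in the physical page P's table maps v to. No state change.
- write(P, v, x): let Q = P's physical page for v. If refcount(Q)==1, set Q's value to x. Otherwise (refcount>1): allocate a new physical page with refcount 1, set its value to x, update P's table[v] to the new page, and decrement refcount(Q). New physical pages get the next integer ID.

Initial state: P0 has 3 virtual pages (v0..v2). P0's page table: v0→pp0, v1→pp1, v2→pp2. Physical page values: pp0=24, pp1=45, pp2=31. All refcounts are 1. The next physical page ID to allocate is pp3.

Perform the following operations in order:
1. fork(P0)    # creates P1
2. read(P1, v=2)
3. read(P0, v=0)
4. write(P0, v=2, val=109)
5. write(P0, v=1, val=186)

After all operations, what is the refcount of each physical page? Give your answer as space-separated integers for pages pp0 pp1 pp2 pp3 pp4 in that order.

Answer: 2 1 1 1 1

Derivation:
Op 1: fork(P0) -> P1. 3 ppages; refcounts: pp0:2 pp1:2 pp2:2
Op 2: read(P1, v2) -> 31. No state change.
Op 3: read(P0, v0) -> 24. No state change.
Op 4: write(P0, v2, 109). refcount(pp2)=2>1 -> COPY to pp3. 4 ppages; refcounts: pp0:2 pp1:2 pp2:1 pp3:1
Op 5: write(P0, v1, 186). refcount(pp1)=2>1 -> COPY to pp4. 5 ppages; refcounts: pp0:2 pp1:1 pp2:1 pp3:1 pp4:1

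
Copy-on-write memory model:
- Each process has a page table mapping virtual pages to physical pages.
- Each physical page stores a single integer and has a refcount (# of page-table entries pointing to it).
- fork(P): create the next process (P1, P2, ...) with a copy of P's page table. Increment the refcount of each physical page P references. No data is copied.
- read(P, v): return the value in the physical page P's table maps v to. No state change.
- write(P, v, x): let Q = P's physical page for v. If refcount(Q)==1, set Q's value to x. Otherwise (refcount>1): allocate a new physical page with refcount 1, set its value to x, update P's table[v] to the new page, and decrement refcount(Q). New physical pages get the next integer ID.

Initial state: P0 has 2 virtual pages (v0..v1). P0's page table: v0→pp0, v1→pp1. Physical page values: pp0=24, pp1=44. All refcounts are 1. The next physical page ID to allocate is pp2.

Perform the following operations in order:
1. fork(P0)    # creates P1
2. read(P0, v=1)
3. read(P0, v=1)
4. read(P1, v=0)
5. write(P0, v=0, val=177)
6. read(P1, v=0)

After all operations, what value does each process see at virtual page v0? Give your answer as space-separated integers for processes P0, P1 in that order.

Op 1: fork(P0) -> P1. 2 ppages; refcounts: pp0:2 pp1:2
Op 2: read(P0, v1) -> 44. No state change.
Op 3: read(P0, v1) -> 44. No state change.
Op 4: read(P1, v0) -> 24. No state change.
Op 5: write(P0, v0, 177). refcount(pp0)=2>1 -> COPY to pp2. 3 ppages; refcounts: pp0:1 pp1:2 pp2:1
Op 6: read(P1, v0) -> 24. No state change.
P0: v0 -> pp2 = 177
P1: v0 -> pp0 = 24

Answer: 177 24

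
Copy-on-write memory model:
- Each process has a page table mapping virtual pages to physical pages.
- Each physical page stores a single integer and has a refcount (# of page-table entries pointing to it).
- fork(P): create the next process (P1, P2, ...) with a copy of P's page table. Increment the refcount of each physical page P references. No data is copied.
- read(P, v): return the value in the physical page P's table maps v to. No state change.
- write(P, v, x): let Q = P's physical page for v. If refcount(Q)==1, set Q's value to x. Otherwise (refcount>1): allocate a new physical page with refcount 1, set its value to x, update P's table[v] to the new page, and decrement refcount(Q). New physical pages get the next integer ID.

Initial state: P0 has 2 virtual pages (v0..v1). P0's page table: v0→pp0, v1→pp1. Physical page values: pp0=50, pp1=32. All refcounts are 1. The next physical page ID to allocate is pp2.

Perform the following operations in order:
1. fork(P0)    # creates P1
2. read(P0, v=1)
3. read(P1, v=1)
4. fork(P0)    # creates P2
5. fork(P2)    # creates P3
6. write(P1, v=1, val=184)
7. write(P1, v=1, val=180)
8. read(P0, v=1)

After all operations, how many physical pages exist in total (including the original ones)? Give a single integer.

Op 1: fork(P0) -> P1. 2 ppages; refcounts: pp0:2 pp1:2
Op 2: read(P0, v1) -> 32. No state change.
Op 3: read(P1, v1) -> 32. No state change.
Op 4: fork(P0) -> P2. 2 ppages; refcounts: pp0:3 pp1:3
Op 5: fork(P2) -> P3. 2 ppages; refcounts: pp0:4 pp1:4
Op 6: write(P1, v1, 184). refcount(pp1)=4>1 -> COPY to pp2. 3 ppages; refcounts: pp0:4 pp1:3 pp2:1
Op 7: write(P1, v1, 180). refcount(pp2)=1 -> write in place. 3 ppages; refcounts: pp0:4 pp1:3 pp2:1
Op 8: read(P0, v1) -> 32. No state change.

Answer: 3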